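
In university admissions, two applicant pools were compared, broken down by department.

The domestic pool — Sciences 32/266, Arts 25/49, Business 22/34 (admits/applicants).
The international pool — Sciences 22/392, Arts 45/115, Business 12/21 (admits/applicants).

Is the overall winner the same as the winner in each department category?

Yes

Sciences: the domestic pool 32/266 = 12.0%, the international pool 22/392 = 5.6% → the domestic pool
Arts: the domestic pool 25/49 = 51.0%, the international pool 45/115 = 39.1% → the domestic pool
Business: the domestic pool 22/34 = 64.7%, the international pool 12/21 = 57.1% → the domestic pool
Overall: the domestic pool 79/349 = 22.6%, the international pool 79/528 = 15.0% → the domestic pool
The domestic pool wins overall and in every department group — no reversal.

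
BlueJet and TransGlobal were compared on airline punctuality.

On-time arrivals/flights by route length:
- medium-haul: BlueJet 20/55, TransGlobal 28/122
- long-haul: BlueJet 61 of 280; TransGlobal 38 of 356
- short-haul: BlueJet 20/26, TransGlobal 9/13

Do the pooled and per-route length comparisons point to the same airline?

Medium-haul: BlueJet 20/55 = 36.4%, TransGlobal 28/122 = 23.0% → BlueJet
Long-haul: BlueJet 61/280 = 21.8%, TransGlobal 38/356 = 10.7% → BlueJet
Short-haul: BlueJet 20/26 = 76.9%, TransGlobal 9/13 = 69.2% → BlueJet
Overall: BlueJet 101/361 = 28.0%, TransGlobal 75/491 = 15.3% → BlueJet
BlueJet wins overall and in every route group — no reversal.

Yes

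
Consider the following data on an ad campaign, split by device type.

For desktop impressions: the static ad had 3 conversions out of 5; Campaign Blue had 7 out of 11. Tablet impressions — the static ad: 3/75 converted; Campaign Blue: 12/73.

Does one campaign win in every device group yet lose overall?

No

Desktop: the static ad 3/5 = 60.0%, Campaign Blue 7/11 = 63.6% → Campaign Blue
Tablet: the static ad 3/75 = 4.0%, Campaign Blue 12/73 = 16.4% → Campaign Blue
Overall: the static ad 6/80 = 7.5%, Campaign Blue 19/84 = 22.6% → Campaign Blue
Campaign Blue wins overall and in every device group — no reversal.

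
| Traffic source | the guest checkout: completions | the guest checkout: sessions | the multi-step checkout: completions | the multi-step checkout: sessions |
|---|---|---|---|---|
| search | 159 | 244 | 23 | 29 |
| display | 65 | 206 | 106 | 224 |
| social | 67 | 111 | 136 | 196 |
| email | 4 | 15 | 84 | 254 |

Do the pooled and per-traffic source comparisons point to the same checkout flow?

No

Search: the guest checkout 159/244 = 65.2%, the multi-step checkout 23/29 = 79.3% → the multi-step checkout
Display: the guest checkout 65/206 = 31.6%, the multi-step checkout 106/224 = 47.3% → the multi-step checkout
Social: the guest checkout 67/111 = 60.4%, the multi-step checkout 136/196 = 69.4% → the multi-step checkout
Email: the guest checkout 4/15 = 26.7%, the multi-step checkout 84/254 = 33.1% → the multi-step checkout
Overall: the guest checkout 295/576 = 51.2%, the multi-step checkout 349/703 = 49.6% → the guest checkout
The multi-step checkout wins each traffic group but the guest checkout wins overall — the comparison reverses. The multi-step checkout's sessions skew toward email, which has a lower base rate.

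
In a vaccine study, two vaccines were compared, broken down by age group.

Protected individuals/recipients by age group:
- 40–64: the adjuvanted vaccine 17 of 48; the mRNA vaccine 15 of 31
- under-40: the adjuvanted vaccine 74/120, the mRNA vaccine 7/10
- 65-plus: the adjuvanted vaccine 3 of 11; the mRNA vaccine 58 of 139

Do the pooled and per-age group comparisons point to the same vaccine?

40–64: the adjuvanted vaccine 17/48 = 35.4%, the mRNA vaccine 15/31 = 48.4% → the mRNA vaccine
Under-40: the adjuvanted vaccine 74/120 = 61.7%, the mRNA vaccine 7/10 = 70.0% → the mRNA vaccine
65-plus: the adjuvanted vaccine 3/11 = 27.3%, the mRNA vaccine 58/139 = 41.7% → the mRNA vaccine
Overall: the adjuvanted vaccine 94/179 = 52.5%, the mRNA vaccine 80/180 = 44.4% → the adjuvanted vaccine
The mRNA vaccine wins each age group but the adjuvanted vaccine wins overall — the comparison reverses. The mRNA vaccine's recipients skew toward 65-plus, which has a lower base rate.

No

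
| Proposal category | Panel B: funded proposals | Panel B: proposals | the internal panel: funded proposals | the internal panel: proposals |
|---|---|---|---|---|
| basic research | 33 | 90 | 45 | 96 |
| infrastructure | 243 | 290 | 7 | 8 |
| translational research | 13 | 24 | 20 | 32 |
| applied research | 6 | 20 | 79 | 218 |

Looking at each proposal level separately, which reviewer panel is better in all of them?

Basic research: Panel B 33/90 = 36.7%, the internal panel 45/96 = 46.9% → the internal panel
Infrastructure: Panel B 243/290 = 83.8%, the internal panel 7/8 = 87.5% → the internal panel
Translational research: Panel B 13/24 = 54.2%, the internal panel 20/32 = 62.5% → the internal panel
Applied research: Panel B 6/20 = 30.0%, the internal panel 79/218 = 36.2% → the internal panel
The internal panel has the higher rate in all 4 groups.

the internal panel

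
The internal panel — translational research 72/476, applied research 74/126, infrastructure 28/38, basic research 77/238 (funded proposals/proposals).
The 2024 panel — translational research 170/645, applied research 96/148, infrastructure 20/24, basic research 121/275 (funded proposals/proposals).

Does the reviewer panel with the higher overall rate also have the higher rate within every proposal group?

Yes

Translational research: the internal panel 72/476 = 15.1%, the 2024 panel 170/645 = 26.4% → the 2024 panel
Applied research: the internal panel 74/126 = 58.7%, the 2024 panel 96/148 = 64.9% → the 2024 panel
Infrastructure: the internal panel 28/38 = 73.7%, the 2024 panel 20/24 = 83.3% → the 2024 panel
Basic research: the internal panel 77/238 = 32.4%, the 2024 panel 121/275 = 44.0% → the 2024 panel
Overall: the internal panel 251/878 = 28.6%, the 2024 panel 407/1092 = 37.3% → the 2024 panel
The 2024 panel wins overall and in every proposal group — no reversal.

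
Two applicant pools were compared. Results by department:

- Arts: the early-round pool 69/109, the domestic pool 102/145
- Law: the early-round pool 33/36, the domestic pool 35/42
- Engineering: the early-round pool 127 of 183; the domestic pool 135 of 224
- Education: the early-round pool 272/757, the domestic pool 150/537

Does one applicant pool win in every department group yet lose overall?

No

Arts: the early-round pool 69/109 = 63.3%, the domestic pool 102/145 = 70.3% → the domestic pool
Law: the early-round pool 33/36 = 91.7%, the domestic pool 35/42 = 83.3% → the early-round pool
Engineering: the early-round pool 127/183 = 69.4%, the domestic pool 135/224 = 60.3% → the early-round pool
Education: the early-round pool 272/757 = 35.9%, the domestic pool 150/537 = 27.9% → the early-round pool
Overall: the early-round pool 501/1085 = 46.2%, the domestic pool 422/948 = 44.5% → the early-round pool
Neither sweeps: the early-round pool wins 3 of 4 groups, the domestic pool wins 1. The early-round pool wins overall but not every group — no Simpson reversal.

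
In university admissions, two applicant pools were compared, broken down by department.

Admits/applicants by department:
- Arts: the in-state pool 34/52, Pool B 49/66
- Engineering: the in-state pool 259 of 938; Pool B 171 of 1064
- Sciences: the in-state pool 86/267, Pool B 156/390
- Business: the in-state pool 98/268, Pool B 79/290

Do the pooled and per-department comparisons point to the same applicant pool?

No

Arts: the in-state pool 34/52 = 65.4%, Pool B 49/66 = 74.2% → Pool B
Engineering: the in-state pool 259/938 = 27.6%, Pool B 171/1064 = 16.1% → the in-state pool
Sciences: the in-state pool 86/267 = 32.2%, Pool B 156/390 = 40.0% → Pool B
Business: the in-state pool 98/268 = 36.6%, Pool B 79/290 = 27.2% → the in-state pool
Overall: the in-state pool 477/1525 = 31.3%, Pool B 455/1810 = 25.1% → the in-state pool
Neither sweeps: the in-state pool wins 2 of 4 groups, Pool B wins 2. The in-state pool wins overall but not every group — no Simpson reversal.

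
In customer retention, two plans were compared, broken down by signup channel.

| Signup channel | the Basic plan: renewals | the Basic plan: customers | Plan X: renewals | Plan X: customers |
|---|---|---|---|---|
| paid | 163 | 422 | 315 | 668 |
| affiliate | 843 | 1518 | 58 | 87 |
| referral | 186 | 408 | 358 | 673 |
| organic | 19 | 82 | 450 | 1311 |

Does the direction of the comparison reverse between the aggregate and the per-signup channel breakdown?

Paid: the Basic plan 163/422 = 38.6%, Plan X 315/668 = 47.2% → Plan X
Affiliate: the Basic plan 843/1518 = 55.5%, Plan X 58/87 = 66.7% → Plan X
Referral: the Basic plan 186/408 = 45.6%, Plan X 358/673 = 53.2% → Plan X
Organic: the Basic plan 19/82 = 23.2%, Plan X 450/1311 = 34.3% → Plan X
Overall: the Basic plan 1211/2430 = 49.8%, Plan X 1181/2739 = 43.1% → the Basic plan
Plan X wins each signup group but the Basic plan wins overall — the comparison reverses. Plan X's customers skew toward organic, which has a lower base rate.

Yes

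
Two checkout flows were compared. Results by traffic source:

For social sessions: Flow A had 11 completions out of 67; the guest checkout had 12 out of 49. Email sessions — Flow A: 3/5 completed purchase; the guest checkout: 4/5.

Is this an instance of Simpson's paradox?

No

Social: Flow A 11/67 = 16.4%, the guest checkout 12/49 = 24.5% → the guest checkout
Email: Flow A 3/5 = 60.0%, the guest checkout 4/5 = 80.0% → the guest checkout
Overall: Flow A 14/72 = 19.4%, the guest checkout 16/54 = 29.6% → the guest checkout
The guest checkout wins overall and in every traffic group — no reversal.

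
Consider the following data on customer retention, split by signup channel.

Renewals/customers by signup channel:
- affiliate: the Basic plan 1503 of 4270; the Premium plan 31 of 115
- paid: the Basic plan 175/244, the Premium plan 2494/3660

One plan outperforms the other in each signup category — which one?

the Basic plan

Affiliate: the Basic plan 1503/4270 = 35.2%, the Premium plan 31/115 = 27.0% → the Basic plan
Paid: the Basic plan 175/244 = 71.7%, the Premium plan 2494/3660 = 68.1% → the Basic plan
The Basic plan has the higher rate in both groups.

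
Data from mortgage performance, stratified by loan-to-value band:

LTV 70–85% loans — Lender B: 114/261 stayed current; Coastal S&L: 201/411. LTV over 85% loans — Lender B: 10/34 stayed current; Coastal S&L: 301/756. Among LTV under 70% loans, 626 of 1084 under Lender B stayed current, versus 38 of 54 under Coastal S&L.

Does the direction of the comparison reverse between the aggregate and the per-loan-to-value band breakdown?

Yes

LTV 70–85%: Lender B 114/261 = 43.7%, Coastal S&L 201/411 = 48.9% → Coastal S&L
LTV over 85%: Lender B 10/34 = 29.4%, Coastal S&L 301/756 = 39.8% → Coastal S&L
LTV under 70%: Lender B 626/1084 = 57.7%, Coastal S&L 38/54 = 70.4% → Coastal S&L
Overall: Lender B 750/1379 = 54.4%, Coastal S&L 540/1221 = 44.2% → Lender B
Coastal S&L wins each loan-to-value group but Lender B wins overall — the comparison reverses. Coastal S&L's loans skew toward LTV over 85%, which has a lower base rate.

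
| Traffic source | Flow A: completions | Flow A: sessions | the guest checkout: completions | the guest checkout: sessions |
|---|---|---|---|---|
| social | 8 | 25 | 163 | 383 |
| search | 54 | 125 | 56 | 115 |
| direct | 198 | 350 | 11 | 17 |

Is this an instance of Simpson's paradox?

Yes

Social: Flow A 8/25 = 32.0%, the guest checkout 163/383 = 42.6% → the guest checkout
Search: Flow A 54/125 = 43.2%, the guest checkout 56/115 = 48.7% → the guest checkout
Direct: Flow A 198/350 = 56.6%, the guest checkout 11/17 = 64.7% → the guest checkout
Overall: Flow A 260/500 = 52.0%, the guest checkout 230/515 = 44.7% → Flow A
The guest checkout wins each traffic group but Flow A wins overall — the comparison reverses. The guest checkout's sessions skew toward social, which has a lower base rate.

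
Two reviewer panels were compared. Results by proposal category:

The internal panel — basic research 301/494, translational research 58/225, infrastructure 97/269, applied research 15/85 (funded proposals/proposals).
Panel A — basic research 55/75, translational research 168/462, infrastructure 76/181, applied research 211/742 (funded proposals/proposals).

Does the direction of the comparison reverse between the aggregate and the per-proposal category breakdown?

Basic research: the internal panel 301/494 = 60.9%, Panel A 55/75 = 73.3% → Panel A
Translational research: the internal panel 58/225 = 25.8%, Panel A 168/462 = 36.4% → Panel A
Infrastructure: the internal panel 97/269 = 36.1%, Panel A 76/181 = 42.0% → Panel A
Applied research: the internal panel 15/85 = 17.6%, Panel A 211/742 = 28.4% → Panel A
Overall: the internal panel 471/1073 = 43.9%, Panel A 510/1460 = 34.9% → the internal panel
Panel A wins each proposal group but the internal panel wins overall — the comparison reverses. Panel A's proposals skew toward applied research, which has a lower base rate.

Yes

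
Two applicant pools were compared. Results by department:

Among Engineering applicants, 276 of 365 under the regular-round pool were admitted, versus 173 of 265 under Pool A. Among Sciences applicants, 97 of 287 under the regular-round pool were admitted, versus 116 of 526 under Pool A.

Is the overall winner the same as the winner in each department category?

Engineering: the regular-round pool 276/365 = 75.6%, Pool A 173/265 = 65.3% → the regular-round pool
Sciences: the regular-round pool 97/287 = 33.8%, Pool A 116/526 = 22.1% → the regular-round pool
Overall: the regular-round pool 373/652 = 57.2%, Pool A 289/791 = 36.5% → the regular-round pool
The regular-round pool wins overall and in every department group — no reversal.

Yes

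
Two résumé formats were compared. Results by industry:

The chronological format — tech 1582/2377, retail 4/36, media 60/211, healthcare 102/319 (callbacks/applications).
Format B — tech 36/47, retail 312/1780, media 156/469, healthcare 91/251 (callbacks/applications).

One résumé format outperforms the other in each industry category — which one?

Tech: the chronological format 1582/2377 = 66.6%, Format B 36/47 = 76.6% → Format B
Retail: the chronological format 4/36 = 11.1%, Format B 312/1780 = 17.5% → Format B
Media: the chronological format 60/211 = 28.4%, Format B 156/469 = 33.3% → Format B
Healthcare: the chronological format 102/319 = 32.0%, Format B 91/251 = 36.3% → Format B
Format B has the higher rate in all 4 groups.

Format B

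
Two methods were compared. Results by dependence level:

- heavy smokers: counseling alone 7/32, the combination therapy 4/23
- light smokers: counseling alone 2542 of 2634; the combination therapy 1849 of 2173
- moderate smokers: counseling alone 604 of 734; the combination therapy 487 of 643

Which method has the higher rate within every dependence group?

Heavy smokers: counseling alone 7/32 = 21.9%, the combination therapy 4/23 = 17.4% → counseling alone
Light smokers: counseling alone 2542/2634 = 96.5%, the combination therapy 1849/2173 = 85.1% → counseling alone
Moderate smokers: counseling alone 604/734 = 82.3%, the combination therapy 487/643 = 75.7% → counseling alone
Counseling alone has the higher rate in all 3 groups.

counseling alone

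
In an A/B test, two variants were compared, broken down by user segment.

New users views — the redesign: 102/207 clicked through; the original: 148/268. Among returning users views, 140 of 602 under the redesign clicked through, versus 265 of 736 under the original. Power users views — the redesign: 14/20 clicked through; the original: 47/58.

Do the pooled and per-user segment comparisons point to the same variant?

Yes

New users: the redesign 102/207 = 49.3%, the original 148/268 = 55.2% → the original
Returning users: the redesign 140/602 = 23.3%, the original 265/736 = 36.0% → the original
Power users: the redesign 14/20 = 70.0%, the original 47/58 = 81.0% → the original
Overall: the redesign 256/829 = 30.9%, the original 460/1062 = 43.3% → the original
The original wins overall and in every user group — no reversal.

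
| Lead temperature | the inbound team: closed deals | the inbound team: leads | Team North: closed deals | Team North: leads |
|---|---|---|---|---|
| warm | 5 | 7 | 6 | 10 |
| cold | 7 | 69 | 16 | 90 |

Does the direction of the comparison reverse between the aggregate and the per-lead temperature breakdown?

No

Warm: the inbound team 5/7 = 71.4%, Team North 6/10 = 60.0% → the inbound team
Cold: the inbound team 7/69 = 10.1%, Team North 16/90 = 17.8% → Team North
Overall: the inbound team 12/76 = 15.8%, Team North 22/100 = 22.0% → Team North
Neither sweeps: the inbound team wins 1 of 2 groups, Team North wins 1. Team North wins overall but not every group — no Simpson reversal.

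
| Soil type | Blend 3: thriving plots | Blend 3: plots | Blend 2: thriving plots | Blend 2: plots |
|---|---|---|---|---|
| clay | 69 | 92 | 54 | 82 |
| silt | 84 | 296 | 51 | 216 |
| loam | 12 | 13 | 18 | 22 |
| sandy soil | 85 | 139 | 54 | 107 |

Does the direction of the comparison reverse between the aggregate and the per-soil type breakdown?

No

Clay: Blend 3 69/92 = 75.0%, Blend 2 54/82 = 65.9% → Blend 3
Silt: Blend 3 84/296 = 28.4%, Blend 2 51/216 = 23.6% → Blend 3
Loam: Blend 3 12/13 = 92.3%, Blend 2 18/22 = 81.8% → Blend 3
Sandy soil: Blend 3 85/139 = 61.2%, Blend 2 54/107 = 50.5% → Blend 3
Overall: Blend 3 250/540 = 46.3%, Blend 2 177/427 = 41.5% → Blend 3
Blend 3 wins overall and in every soil group — no reversal.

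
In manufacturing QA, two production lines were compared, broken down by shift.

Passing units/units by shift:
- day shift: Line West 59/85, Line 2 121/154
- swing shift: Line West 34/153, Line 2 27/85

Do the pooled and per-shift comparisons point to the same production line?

Day shift: Line West 59/85 = 69.4%, Line 2 121/154 = 78.6% → Line 2
Swing shift: Line West 34/153 = 22.2%, Line 2 27/85 = 31.8% → Line 2
Overall: Line West 93/238 = 39.1%, Line 2 148/239 = 61.9% → Line 2
Line 2 wins overall and in every shift group — no reversal.

Yes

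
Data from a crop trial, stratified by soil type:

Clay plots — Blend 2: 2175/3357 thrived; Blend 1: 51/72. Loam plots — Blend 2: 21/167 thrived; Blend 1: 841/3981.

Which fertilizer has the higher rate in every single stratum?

Clay: Blend 2 2175/3357 = 64.8%, Blend 1 51/72 = 70.8% → Blend 1
Loam: Blend 2 21/167 = 12.6%, Blend 1 841/3981 = 21.1% → Blend 1
Blend 1 has the higher rate in both groups.

Blend 1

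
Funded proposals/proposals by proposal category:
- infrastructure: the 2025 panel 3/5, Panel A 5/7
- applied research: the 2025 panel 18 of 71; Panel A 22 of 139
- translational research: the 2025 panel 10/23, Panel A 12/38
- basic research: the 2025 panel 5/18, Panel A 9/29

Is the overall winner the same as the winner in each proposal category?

No

Infrastructure: the 2025 panel 3/5 = 60.0%, Panel A 5/7 = 71.4% → Panel A
Applied research: the 2025 panel 18/71 = 25.4%, Panel A 22/139 = 15.8% → the 2025 panel
Translational research: the 2025 panel 10/23 = 43.5%, Panel A 12/38 = 31.6% → the 2025 panel
Basic research: the 2025 panel 5/18 = 27.8%, Panel A 9/29 = 31.0% → Panel A
Overall: the 2025 panel 36/117 = 30.8%, Panel A 48/213 = 22.5% → the 2025 panel
Neither sweeps: the 2025 panel wins 2 of 4 groups, Panel A wins 2. The 2025 panel wins overall but not every group — no Simpson reversal.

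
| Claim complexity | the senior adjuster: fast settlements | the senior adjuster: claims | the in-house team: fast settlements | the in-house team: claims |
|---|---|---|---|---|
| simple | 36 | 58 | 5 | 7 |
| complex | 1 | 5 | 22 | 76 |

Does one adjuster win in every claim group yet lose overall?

Yes

Simple: the senior adjuster 36/58 = 62.1%, the in-house team 5/7 = 71.4% → the in-house team
Complex: the senior adjuster 1/5 = 20.0%, the in-house team 22/76 = 28.9% → the in-house team
Overall: the senior adjuster 37/63 = 58.7%, the in-house team 27/83 = 32.5% → the senior adjuster
The in-house team wins each claim group but the senior adjuster wins overall — the comparison reverses. The in-house team's claims skew toward complex, which has a lower base rate.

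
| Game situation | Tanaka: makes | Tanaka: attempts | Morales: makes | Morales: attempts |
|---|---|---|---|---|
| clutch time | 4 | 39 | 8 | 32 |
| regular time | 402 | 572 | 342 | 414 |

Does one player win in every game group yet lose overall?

No

Clutch time: Tanaka 4/39 = 10.3%, Morales 8/32 = 25.0% → Morales
Regular time: Tanaka 402/572 = 70.3%, Morales 342/414 = 82.6% → Morales
Overall: Tanaka 406/611 = 66.4%, Morales 350/446 = 78.5% → Morales
Morales wins overall and in every game group — no reversal.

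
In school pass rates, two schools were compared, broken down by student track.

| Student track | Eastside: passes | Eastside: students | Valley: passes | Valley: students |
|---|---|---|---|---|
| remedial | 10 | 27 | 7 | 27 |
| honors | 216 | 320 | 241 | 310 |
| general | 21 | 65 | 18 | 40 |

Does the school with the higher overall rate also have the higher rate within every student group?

Remedial: Eastside 10/27 = 37.0%, Valley 7/27 = 25.9% → Eastside
Honors: Eastside 216/320 = 67.5%, Valley 241/310 = 77.7% → Valley
General: Eastside 21/65 = 32.3%, Valley 18/40 = 45.0% → Valley
Overall: Eastside 247/412 = 60.0%, Valley 266/377 = 70.6% → Valley
Neither sweeps: Eastside wins 1 of 3 groups, Valley wins 2. Valley wins overall but not every group — no Simpson reversal.

No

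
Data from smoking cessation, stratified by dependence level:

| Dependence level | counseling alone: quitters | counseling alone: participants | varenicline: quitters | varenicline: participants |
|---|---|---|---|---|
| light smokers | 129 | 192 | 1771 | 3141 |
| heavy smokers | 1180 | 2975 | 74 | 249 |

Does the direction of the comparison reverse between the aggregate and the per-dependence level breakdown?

Yes

Light smokers: counseling alone 129/192 = 67.2%, varenicline 1771/3141 = 56.4% → counseling alone
Heavy smokers: counseling alone 1180/2975 = 39.7%, varenicline 74/249 = 29.7% → counseling alone
Overall: counseling alone 1309/3167 = 41.3%, varenicline 1845/3390 = 54.4% → varenicline
Counseling alone wins each dependence group but varenicline wins overall — the comparison reverses. Counseling alone's participants skew toward heavy smokers, which has a lower base rate.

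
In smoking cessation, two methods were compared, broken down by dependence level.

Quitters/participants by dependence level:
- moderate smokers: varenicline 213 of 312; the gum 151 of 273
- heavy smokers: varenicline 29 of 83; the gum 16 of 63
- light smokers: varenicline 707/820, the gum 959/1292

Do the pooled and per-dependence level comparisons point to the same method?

Yes

Moderate smokers: varenicline 213/312 = 68.3%, the gum 151/273 = 55.3% → varenicline
Heavy smokers: varenicline 29/83 = 34.9%, the gum 16/63 = 25.4% → varenicline
Light smokers: varenicline 707/820 = 86.2%, the gum 959/1292 = 74.2% → varenicline
Overall: varenicline 949/1215 = 78.1%, the gum 1126/1628 = 69.2% → varenicline
Varenicline wins overall and in every dependence group — no reversal.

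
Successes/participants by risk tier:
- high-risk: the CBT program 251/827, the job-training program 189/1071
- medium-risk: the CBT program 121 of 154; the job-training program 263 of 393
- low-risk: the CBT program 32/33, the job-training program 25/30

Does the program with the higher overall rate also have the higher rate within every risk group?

Yes

High-risk: the CBT program 251/827 = 30.4%, the job-training program 189/1071 = 17.6% → the CBT program
Medium-risk: the CBT program 121/154 = 78.6%, the job-training program 263/393 = 66.9% → the CBT program
Low-risk: the CBT program 32/33 = 97.0%, the job-training program 25/30 = 83.3% → the CBT program
Overall: the CBT program 404/1014 = 39.8%, the job-training program 477/1494 = 31.9% → the CBT program
The CBT program wins overall and in every risk group — no reversal.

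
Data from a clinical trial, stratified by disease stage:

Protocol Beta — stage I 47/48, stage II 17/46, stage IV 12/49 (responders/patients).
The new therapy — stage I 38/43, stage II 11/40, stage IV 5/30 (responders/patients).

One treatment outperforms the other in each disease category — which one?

Stage I: Protocol Beta 47/48 = 97.9%, the new therapy 38/43 = 88.4% → Protocol Beta
Stage II: Protocol Beta 17/46 = 37.0%, the new therapy 11/40 = 27.5% → Protocol Beta
Stage IV: Protocol Beta 12/49 = 24.5%, the new therapy 5/30 = 16.7% → Protocol Beta
Protocol Beta has the higher rate in all 3 groups.

Protocol Beta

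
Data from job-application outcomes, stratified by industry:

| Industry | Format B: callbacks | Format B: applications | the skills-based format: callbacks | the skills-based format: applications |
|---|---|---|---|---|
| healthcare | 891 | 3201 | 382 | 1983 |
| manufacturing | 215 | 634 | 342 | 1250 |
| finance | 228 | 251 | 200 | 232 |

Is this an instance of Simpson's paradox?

Healthcare: Format B 891/3201 = 27.8%, the skills-based format 382/1983 = 19.3% → Format B
Manufacturing: Format B 215/634 = 33.9%, the skills-based format 342/1250 = 27.4% → Format B
Finance: Format B 228/251 = 90.8%, the skills-based format 200/232 = 86.2% → Format B
Overall: Format B 1334/4086 = 32.6%, the skills-based format 924/3465 = 26.7% → Format B
Format B wins overall and in every industry group — no reversal.

No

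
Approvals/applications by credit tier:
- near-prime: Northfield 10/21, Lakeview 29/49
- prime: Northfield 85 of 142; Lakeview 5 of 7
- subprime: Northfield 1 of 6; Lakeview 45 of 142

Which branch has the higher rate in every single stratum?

Near-prime: Northfield 10/21 = 47.6%, Lakeview 29/49 = 59.2% → Lakeview
Prime: Northfield 85/142 = 59.9%, Lakeview 5/7 = 71.4% → Lakeview
Subprime: Northfield 1/6 = 16.7%, Lakeview 45/142 = 31.7% → Lakeview
Lakeview has the higher rate in all 3 groups.

Lakeview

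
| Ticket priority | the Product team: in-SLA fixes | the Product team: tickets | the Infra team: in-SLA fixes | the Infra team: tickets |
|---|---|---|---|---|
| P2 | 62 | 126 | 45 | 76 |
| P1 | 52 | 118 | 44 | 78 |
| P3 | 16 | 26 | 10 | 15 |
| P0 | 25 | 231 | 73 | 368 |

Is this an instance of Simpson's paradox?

No

P2: the Product team 62/126 = 49.2%, the Infra team 45/76 = 59.2% → the Infra team
P1: the Product team 52/118 = 44.1%, the Infra team 44/78 = 56.4% → the Infra team
P3: the Product team 16/26 = 61.5%, the Infra team 10/15 = 66.7% → the Infra team
P0: the Product team 25/231 = 10.8%, the Infra team 73/368 = 19.8% → the Infra team
Overall: the Product team 155/501 = 30.9%, the Infra team 172/537 = 32.0% → the Infra team
The Infra team wins overall and in every ticket group — no reversal.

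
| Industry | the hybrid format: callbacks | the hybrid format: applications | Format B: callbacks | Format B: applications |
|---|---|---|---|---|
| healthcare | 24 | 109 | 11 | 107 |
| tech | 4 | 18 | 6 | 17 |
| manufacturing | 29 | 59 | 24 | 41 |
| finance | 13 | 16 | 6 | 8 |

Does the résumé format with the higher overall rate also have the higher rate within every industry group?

No

Healthcare: the hybrid format 24/109 = 22.0%, Format B 11/107 = 10.3% → the hybrid format
Tech: the hybrid format 4/18 = 22.2%, Format B 6/17 = 35.3% → Format B
Manufacturing: the hybrid format 29/59 = 49.2%, Format B 24/41 = 58.5% → Format B
Finance: the hybrid format 13/16 = 81.2%, Format B 6/8 = 75.0% → the hybrid format
Overall: the hybrid format 70/202 = 34.7%, Format B 47/173 = 27.2% → the hybrid format
Neither sweeps: the hybrid format wins 2 of 4 groups, Format B wins 2. The hybrid format wins overall but not every group — no Simpson reversal.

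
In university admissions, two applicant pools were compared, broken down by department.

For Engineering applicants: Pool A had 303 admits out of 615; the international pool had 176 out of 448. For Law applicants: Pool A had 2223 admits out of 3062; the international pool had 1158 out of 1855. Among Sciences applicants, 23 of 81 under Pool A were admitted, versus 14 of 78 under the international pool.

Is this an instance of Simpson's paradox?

Engineering: Pool A 303/615 = 49.3%, the international pool 176/448 = 39.3% → Pool A
Law: Pool A 2223/3062 = 72.6%, the international pool 1158/1855 = 62.4% → Pool A
Sciences: Pool A 23/81 = 28.4%, the international pool 14/78 = 17.9% → Pool A
Overall: Pool A 2549/3758 = 67.8%, the international pool 1348/2381 = 56.6% → Pool A
Pool A wins overall and in every department group — no reversal.

No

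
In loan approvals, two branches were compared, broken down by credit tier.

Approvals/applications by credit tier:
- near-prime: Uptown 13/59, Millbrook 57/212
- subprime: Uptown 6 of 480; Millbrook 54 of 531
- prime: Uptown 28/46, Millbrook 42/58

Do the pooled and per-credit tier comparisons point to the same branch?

Near-prime: Uptown 13/59 = 22.0%, Millbrook 57/212 = 26.9% → Millbrook
Subprime: Uptown 6/480 = 1.2%, Millbrook 54/531 = 10.2% → Millbrook
Prime: Uptown 28/46 = 60.9%, Millbrook 42/58 = 72.4% → Millbrook
Overall: Uptown 47/585 = 8.0%, Millbrook 153/801 = 19.1% → Millbrook
Millbrook wins overall and in every credit group — no reversal.

Yes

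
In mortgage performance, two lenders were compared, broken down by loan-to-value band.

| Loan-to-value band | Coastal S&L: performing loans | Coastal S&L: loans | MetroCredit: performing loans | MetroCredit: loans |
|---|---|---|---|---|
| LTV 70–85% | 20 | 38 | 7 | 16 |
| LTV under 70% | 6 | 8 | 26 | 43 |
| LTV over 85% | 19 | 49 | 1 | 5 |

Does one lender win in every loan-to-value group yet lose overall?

LTV 70–85%: Coastal S&L 20/38 = 52.6%, MetroCredit 7/16 = 43.8% → Coastal S&L
LTV under 70%: Coastal S&L 6/8 = 75.0%, MetroCredit 26/43 = 60.5% → Coastal S&L
LTV over 85%: Coastal S&L 19/49 = 38.8%, MetroCredit 1/5 = 20.0% → Coastal S&L
Overall: Coastal S&L 45/95 = 47.4%, MetroCredit 34/64 = 53.1% → MetroCredit
Coastal S&L wins each loan-to-value group but MetroCredit wins overall — the comparison reverses. Coastal S&L's loans skew toward LTV over 85%, which has a lower base rate.

Yes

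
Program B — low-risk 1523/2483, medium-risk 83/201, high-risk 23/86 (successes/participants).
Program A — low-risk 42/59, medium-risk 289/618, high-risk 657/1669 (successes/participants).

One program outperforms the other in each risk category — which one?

Low-risk: Program B 1523/2483 = 61.3%, Program A 42/59 = 71.2% → Program A
Medium-risk: Program B 83/201 = 41.3%, Program A 289/618 = 46.8% → Program A
High-risk: Program B 23/86 = 26.7%, Program A 657/1669 = 39.4% → Program A
Program A has the higher rate in all 3 groups.

Program A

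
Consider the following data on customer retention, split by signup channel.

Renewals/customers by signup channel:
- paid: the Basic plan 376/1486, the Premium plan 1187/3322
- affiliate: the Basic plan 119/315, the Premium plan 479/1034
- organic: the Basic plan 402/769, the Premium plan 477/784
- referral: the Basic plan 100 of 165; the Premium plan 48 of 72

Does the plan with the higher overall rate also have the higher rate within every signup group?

Yes

Paid: the Basic plan 376/1486 = 25.3%, the Premium plan 1187/3322 = 35.7% → the Premium plan
Affiliate: the Basic plan 119/315 = 37.8%, the Premium plan 479/1034 = 46.3% → the Premium plan
Organic: the Basic plan 402/769 = 52.3%, the Premium plan 477/784 = 60.8% → the Premium plan
Referral: the Basic plan 100/165 = 60.6%, the Premium plan 48/72 = 66.7% → the Premium plan
Overall: the Basic plan 997/2735 = 36.5%, the Premium plan 2191/5212 = 42.0% → the Premium plan
The Premium plan wins overall and in every signup group — no reversal.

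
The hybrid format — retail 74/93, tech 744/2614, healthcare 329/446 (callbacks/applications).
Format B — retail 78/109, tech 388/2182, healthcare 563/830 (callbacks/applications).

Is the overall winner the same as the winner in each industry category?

Retail: the hybrid format 74/93 = 79.6%, Format B 78/109 = 71.6% → the hybrid format
Tech: the hybrid format 744/2614 = 28.5%, Format B 388/2182 = 17.8% → the hybrid format
Healthcare: the hybrid format 329/446 = 73.8%, Format B 563/830 = 67.8% → the hybrid format
Overall: the hybrid format 1147/3153 = 36.4%, Format B 1029/3121 = 33.0% → the hybrid format
The hybrid format wins overall and in every industry group — no reversal.

Yes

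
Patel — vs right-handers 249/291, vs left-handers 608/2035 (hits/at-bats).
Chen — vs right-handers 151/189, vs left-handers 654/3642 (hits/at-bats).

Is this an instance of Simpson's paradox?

Vs right-handers: Patel 249/291 = 85.6%, Chen 151/189 = 79.9% → Patel
Vs left-handers: Patel 608/2035 = 29.9%, Chen 654/3642 = 18.0% → Patel
Overall: Patel 857/2326 = 36.8%, Chen 805/3831 = 21.0% → Patel
Patel wins overall and in every pitcher group — no reversal.

No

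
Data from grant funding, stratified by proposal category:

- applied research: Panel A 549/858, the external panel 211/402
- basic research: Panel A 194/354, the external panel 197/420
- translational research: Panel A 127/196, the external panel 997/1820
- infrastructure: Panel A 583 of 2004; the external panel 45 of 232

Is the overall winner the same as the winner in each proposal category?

Applied research: Panel A 549/858 = 64.0%, the external panel 211/402 = 52.5% → Panel A
Basic research: Panel A 194/354 = 54.8%, the external panel 197/420 = 46.9% → Panel A
Translational research: Panel A 127/196 = 64.8%, the external panel 997/1820 = 54.8% → Panel A
Infrastructure: Panel A 583/2004 = 29.1%, the external panel 45/232 = 19.4% → Panel A
Overall: Panel A 1453/3412 = 42.6%, the external panel 1450/2874 = 50.5% → the external panel
Panel A wins each proposal group but the external panel wins overall — the comparison reverses. Panel A's proposals skew toward infrastructure, which has a lower base rate.

No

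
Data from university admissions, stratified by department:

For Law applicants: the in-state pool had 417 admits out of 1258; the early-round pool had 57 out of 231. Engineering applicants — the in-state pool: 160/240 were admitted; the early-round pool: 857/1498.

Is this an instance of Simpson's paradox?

Law: the in-state pool 417/1258 = 33.1%, the early-round pool 57/231 = 24.7% → the in-state pool
Engineering: the in-state pool 160/240 = 66.7%, the early-round pool 857/1498 = 57.2% → the in-state pool
Overall: the in-state pool 577/1498 = 38.5%, the early-round pool 914/1729 = 52.9% → the early-round pool
The in-state pool wins each department group but the early-round pool wins overall — the comparison reverses. The in-state pool's applicants skew toward Law, which has a lower base rate.

Yes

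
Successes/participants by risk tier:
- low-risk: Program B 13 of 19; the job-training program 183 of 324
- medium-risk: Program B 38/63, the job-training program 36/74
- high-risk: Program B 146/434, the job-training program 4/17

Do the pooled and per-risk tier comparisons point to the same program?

Low-risk: Program B 13/19 = 68.4%, the job-training program 183/324 = 56.5% → Program B
Medium-risk: Program B 38/63 = 60.3%, the job-training program 36/74 = 48.6% → Program B
High-risk: Program B 146/434 = 33.6%, the job-training program 4/17 = 23.5% → Program B
Overall: Program B 197/516 = 38.2%, the job-training program 223/415 = 53.7% → the job-training program
Program B wins each risk group but the job-training program wins overall — the comparison reverses. Program B's participants skew toward high-risk, which has a lower base rate.

No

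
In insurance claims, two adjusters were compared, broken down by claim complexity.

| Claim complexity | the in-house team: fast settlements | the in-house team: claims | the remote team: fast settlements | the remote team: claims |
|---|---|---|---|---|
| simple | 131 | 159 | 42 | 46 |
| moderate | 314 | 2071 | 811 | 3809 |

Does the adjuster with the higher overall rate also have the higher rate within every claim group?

Simple: the in-house team 131/159 = 82.4%, the remote team 42/46 = 91.3% → the remote team
Moderate: the in-house team 314/2071 = 15.2%, the remote team 811/3809 = 21.3% → the remote team
Overall: the in-house team 445/2230 = 20.0%, the remote team 853/3855 = 22.1% → the remote team
The remote team wins overall and in every claim group — no reversal.

Yes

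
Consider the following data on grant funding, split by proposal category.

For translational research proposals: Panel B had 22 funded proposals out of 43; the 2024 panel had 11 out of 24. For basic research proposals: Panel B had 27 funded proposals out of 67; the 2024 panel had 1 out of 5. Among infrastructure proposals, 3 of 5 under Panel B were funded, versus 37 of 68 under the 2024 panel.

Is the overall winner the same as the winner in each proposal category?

Translational research: Panel B 22/43 = 51.2%, the 2024 panel 11/24 = 45.8% → Panel B
Basic research: Panel B 27/67 = 40.3%, the 2024 panel 1/5 = 20.0% → Panel B
Infrastructure: Panel B 3/5 = 60.0%, the 2024 panel 37/68 = 54.4% → Panel B
Overall: Panel B 52/115 = 45.2%, the 2024 panel 49/97 = 50.5% → the 2024 panel
Panel B wins each proposal group but the 2024 panel wins overall — the comparison reverses. Panel B's proposals skew toward basic research, which has a lower base rate.

No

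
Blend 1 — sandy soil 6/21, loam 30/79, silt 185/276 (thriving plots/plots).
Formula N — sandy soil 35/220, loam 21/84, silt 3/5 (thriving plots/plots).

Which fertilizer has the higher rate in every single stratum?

Sandy soil: Blend 1 6/21 = 28.6%, Formula N 35/220 = 15.9% → Blend 1
Loam: Blend 1 30/79 = 38.0%, Formula N 21/84 = 25.0% → Blend 1
Silt: Blend 1 185/276 = 67.0%, Formula N 3/5 = 60.0% → Blend 1
Blend 1 has the higher rate in all 3 groups.

Blend 1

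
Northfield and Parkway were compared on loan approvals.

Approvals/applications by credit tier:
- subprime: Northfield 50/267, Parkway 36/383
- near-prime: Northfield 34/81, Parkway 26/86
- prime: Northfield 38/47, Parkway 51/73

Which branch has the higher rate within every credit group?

Northfield

Subprime: Northfield 50/267 = 18.7%, Parkway 36/383 = 9.4% → Northfield
Near-prime: Northfield 34/81 = 42.0%, Parkway 26/86 = 30.2% → Northfield
Prime: Northfield 38/47 = 80.9%, Parkway 51/73 = 69.9% → Northfield
Northfield has the higher rate in all 3 groups.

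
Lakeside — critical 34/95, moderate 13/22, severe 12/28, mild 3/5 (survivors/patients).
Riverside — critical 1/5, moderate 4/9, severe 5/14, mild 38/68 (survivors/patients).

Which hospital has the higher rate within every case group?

Lakeside

Critical: Lakeside 34/95 = 35.8%, Riverside 1/5 = 20.0% → Lakeside
Moderate: Lakeside 13/22 = 59.1%, Riverside 4/9 = 44.4% → Lakeside
Severe: Lakeside 12/28 = 42.9%, Riverside 5/14 = 35.7% → Lakeside
Mild: Lakeside 3/5 = 60.0%, Riverside 38/68 = 55.9% → Lakeside
Lakeside has the higher rate in all 4 groups.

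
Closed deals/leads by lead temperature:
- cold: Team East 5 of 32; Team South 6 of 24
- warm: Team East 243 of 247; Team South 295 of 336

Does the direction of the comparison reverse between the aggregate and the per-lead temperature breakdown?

No

Cold: Team East 5/32 = 15.6%, Team South 6/24 = 25.0% → Team South
Warm: Team East 243/247 = 98.4%, Team South 295/336 = 87.8% → Team East
Overall: Team East 248/279 = 88.9%, Team South 301/360 = 83.6% → Team East
Neither sweeps: Team East wins 1 of 2 groups, Team South wins 1. Team East wins overall but not every group — no Simpson reversal.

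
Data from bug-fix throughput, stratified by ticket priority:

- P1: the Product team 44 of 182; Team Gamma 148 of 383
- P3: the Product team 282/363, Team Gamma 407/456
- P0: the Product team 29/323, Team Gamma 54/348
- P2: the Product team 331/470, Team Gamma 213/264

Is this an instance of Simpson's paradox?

No

P1: the Product team 44/182 = 24.2%, Team Gamma 148/383 = 38.6% → Team Gamma
P3: the Product team 282/363 = 77.7%, Team Gamma 407/456 = 89.3% → Team Gamma
P0: the Product team 29/323 = 9.0%, Team Gamma 54/348 = 15.5% → Team Gamma
P2: the Product team 331/470 = 70.4%, Team Gamma 213/264 = 80.7% → Team Gamma
Overall: the Product team 686/1338 = 51.3%, Team Gamma 822/1451 = 56.7% → Team Gamma
Team Gamma wins overall and in every ticket group — no reversal.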